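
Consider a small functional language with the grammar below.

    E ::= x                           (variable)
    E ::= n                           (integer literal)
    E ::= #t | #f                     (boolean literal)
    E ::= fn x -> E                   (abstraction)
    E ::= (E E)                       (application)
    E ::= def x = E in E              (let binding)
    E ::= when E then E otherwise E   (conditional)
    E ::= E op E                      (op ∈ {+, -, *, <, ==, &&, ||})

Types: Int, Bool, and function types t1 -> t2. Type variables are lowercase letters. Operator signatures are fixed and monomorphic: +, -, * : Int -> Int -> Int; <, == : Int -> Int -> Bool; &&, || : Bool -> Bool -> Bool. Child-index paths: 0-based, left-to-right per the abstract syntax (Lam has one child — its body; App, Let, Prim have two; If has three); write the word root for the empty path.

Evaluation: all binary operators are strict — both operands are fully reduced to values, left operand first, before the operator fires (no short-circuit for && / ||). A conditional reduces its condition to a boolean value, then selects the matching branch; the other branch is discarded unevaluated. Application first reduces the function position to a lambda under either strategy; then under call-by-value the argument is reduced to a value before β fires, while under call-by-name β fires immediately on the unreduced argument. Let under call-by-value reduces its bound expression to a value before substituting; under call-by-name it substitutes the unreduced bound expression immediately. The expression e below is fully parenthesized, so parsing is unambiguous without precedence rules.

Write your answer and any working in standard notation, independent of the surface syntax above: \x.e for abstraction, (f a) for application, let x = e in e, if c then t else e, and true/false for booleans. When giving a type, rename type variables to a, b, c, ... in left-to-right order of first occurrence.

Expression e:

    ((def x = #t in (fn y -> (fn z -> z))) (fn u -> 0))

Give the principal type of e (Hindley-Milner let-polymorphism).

Answer: a -> a

Derivation:
let x : Bool
z : b
\z._ : b -> b
\y._ : a -> b -> b
\u._ : c -> Int
  unify a -> b -> b ~ (c -> Int) -> d
  unify a ~ c -> Int
  unify b -> b ~ d
_ _ : b -> b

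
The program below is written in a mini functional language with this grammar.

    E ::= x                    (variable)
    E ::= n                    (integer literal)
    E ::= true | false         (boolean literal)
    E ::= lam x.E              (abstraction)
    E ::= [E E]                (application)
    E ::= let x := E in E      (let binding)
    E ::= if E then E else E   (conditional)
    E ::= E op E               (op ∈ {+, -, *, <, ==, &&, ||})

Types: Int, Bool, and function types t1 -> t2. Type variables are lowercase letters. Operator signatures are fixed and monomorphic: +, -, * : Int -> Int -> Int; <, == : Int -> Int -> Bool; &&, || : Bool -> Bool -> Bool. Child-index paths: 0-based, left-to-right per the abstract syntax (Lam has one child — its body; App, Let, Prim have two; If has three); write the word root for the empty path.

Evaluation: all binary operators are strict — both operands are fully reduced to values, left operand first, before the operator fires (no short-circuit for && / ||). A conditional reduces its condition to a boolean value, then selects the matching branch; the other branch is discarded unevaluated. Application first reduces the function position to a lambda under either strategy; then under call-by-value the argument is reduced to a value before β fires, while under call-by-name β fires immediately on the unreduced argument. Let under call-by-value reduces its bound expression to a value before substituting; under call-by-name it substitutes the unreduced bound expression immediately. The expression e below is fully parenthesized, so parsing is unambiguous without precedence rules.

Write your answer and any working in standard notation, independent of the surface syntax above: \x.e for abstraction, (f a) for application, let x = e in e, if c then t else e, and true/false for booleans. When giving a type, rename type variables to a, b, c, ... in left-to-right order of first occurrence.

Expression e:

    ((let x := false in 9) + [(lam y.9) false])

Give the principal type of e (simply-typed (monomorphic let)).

Working:
let x : Bool
  unify Int ~ Int
\y._ : a -> Int
  unify a -> Int ~ Bool -> b
  unify a ~ Bool
  unify Int ~ b
_ _ : Int
  unify Int ~ Int

Answer: Int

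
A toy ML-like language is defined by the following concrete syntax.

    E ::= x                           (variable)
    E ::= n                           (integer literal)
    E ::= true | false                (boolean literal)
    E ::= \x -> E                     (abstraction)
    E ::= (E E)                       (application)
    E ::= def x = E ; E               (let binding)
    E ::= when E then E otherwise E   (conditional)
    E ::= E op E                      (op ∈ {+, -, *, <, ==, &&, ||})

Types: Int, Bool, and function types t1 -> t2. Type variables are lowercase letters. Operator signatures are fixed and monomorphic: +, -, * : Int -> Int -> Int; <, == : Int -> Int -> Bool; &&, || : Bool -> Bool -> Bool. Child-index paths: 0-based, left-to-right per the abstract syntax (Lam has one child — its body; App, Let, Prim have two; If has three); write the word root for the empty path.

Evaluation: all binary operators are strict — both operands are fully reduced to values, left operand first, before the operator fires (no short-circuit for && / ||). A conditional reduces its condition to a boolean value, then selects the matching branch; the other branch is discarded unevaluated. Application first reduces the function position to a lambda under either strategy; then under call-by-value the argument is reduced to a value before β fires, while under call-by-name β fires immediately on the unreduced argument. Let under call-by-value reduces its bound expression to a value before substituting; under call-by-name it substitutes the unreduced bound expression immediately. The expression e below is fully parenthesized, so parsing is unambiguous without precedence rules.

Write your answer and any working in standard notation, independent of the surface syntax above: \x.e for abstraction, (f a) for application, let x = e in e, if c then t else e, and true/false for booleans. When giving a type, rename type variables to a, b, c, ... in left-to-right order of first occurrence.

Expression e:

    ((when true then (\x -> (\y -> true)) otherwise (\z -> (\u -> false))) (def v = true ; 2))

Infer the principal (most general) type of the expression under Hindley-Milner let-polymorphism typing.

Answer: a -> Bool

Derivation:
  unify Bool ~ Bool
\y._ : b -> Bool
\x._ : a -> b -> Bool
\u._ : d -> Bool
\z._ : c -> d -> Bool
  unify a -> b -> Bool ~ c -> d -> Bool
  unify a ~ c
  unify b -> Bool ~ d -> Bool
  unify b ~ d
  unify Bool ~ Bool
let v : Bool
  unify c -> d -> Bool ~ Int -> e
  unify c ~ Int
  unify d -> Bool ~ e
_ _ : d -> Bool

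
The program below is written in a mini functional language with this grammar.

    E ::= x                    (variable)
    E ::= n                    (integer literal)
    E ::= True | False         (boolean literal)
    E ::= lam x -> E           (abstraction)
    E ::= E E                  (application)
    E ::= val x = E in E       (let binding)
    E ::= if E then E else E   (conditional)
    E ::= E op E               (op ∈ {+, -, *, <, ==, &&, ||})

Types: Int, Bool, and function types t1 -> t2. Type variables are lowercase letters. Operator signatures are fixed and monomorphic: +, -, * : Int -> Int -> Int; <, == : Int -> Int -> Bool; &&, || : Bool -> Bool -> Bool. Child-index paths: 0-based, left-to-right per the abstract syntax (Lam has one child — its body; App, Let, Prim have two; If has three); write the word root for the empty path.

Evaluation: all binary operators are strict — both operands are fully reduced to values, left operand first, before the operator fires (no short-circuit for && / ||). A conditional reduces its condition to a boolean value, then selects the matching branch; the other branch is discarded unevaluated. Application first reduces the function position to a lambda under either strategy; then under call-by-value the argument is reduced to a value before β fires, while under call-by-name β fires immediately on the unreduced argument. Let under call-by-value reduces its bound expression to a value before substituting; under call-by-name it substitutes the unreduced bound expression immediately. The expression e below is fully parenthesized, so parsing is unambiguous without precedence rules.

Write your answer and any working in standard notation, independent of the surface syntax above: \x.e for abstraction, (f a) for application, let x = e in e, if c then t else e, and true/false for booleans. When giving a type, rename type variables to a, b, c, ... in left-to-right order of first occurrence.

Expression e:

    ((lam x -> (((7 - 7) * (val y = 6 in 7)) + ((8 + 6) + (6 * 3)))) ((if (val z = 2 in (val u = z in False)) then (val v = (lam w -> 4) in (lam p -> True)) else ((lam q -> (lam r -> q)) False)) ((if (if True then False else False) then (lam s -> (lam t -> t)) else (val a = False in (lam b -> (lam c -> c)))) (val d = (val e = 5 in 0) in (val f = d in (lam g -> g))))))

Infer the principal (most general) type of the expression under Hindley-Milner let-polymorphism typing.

Trace:
  unify Int ~ Int
  unify Int ~ Int
  unify Int ~ Int
let y : Int
  unify Int ~ Int
  unify Int ~ Int
  unify Int ~ Int
  unify Int ~ Int
  unify Int ~ Int
  unify Int ~ Int
  unify Int ~ Int
  unify Int ~ Int
  unify Int ~ Int
\x._ : a -> Int
let z : Int
z : Int
let u : Int
  unify Bool ~ Bool
\w._ : b -> Int
let v : forall. b -> Int
\p._ : c -> Bool
q : d
\r._ : e -> d
\q._ : d -> e -> d
  unify d -> e -> d ~ Bool -> f
  unify d ~ Bool
  unify e -> Bool ~ f
_ _ : e -> Bool
  unify c -> Bool ~ e -> Bool
  unify c ~ e
  unify Bool ~ Bool
  unify Bool ~ Bool
  unify Bool ~ Bool
  unify Bool ~ Bool
t : h
\t._ : h -> h
\s._ : g -> h -> h
let a : Bool
c : j
\c._ : j -> j
\b._ : i -> j -> j
  unify g -> h -> h ~ i -> j -> j
  unify g ~ i
  unify h -> h ~ j -> j
  unify h ~ j
  unify j ~ j
let e : Int
let d : Int
d : Int
let f : Int
g : k
\g._ : k -> k
  unify i -> j -> j ~ (k -> k) -> l
  unify i ~ k -> k
  unify j -> j ~ l
_ _ : j -> j
  unify e -> Bool ~ (j -> j) -> m
  unify e ~ j -> j
  unify Bool ~ m
_ _ : Bool
  unify a -> Int ~ Bool -> n
  unify a ~ Bool
  unify Int ~ n
_ _ : Int

Answer: Int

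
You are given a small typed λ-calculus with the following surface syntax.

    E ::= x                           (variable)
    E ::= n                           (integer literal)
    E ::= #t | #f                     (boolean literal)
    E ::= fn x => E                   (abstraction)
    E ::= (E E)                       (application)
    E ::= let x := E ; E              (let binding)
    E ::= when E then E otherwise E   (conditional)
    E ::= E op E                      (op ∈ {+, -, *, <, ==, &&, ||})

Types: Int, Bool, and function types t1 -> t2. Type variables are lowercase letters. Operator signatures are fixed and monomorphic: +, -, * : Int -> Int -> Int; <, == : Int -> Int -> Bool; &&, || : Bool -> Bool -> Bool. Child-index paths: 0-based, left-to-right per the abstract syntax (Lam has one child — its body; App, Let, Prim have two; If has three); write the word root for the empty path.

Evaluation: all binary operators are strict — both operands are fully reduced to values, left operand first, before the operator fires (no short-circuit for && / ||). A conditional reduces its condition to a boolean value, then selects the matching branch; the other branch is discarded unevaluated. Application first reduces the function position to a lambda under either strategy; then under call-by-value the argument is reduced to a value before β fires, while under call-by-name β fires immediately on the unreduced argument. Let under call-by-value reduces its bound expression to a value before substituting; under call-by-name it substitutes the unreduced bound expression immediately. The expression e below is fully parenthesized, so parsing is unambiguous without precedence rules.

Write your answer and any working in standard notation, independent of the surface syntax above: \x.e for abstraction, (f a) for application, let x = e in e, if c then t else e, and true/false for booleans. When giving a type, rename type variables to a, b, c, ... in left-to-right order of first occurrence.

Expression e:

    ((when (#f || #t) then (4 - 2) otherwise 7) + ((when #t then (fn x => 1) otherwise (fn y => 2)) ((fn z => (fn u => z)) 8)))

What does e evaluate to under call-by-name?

Trace:
step 0: ((if (false || true) then (4 - 2) else 7) + ((if true then (\x.1) else (\y.2)) ((\z.(\u.z)) 8)))
step 1: [delta@0.0] ((if true then (4 - 2) else 7) + ((if true then (\x.1) else (\y.2)) ((\z.(\u.z)) 8)))
step 2: [if@0] ((4 - 2) + ((if true then (\x.1) else (\y.2)) ((\z.(\u.z)) 8)))
step 3: [delta@0] (2 + ((if true then (\x.1) else (\y.2)) ((\z.(\u.z)) 8)))
step 4: [if@1.0] (2 + ((\x.1) ((\z.(\u.z)) 8)))
step 5: [beta@1] (2 + 1)
step 6: [delta@root] 3

Answer: 3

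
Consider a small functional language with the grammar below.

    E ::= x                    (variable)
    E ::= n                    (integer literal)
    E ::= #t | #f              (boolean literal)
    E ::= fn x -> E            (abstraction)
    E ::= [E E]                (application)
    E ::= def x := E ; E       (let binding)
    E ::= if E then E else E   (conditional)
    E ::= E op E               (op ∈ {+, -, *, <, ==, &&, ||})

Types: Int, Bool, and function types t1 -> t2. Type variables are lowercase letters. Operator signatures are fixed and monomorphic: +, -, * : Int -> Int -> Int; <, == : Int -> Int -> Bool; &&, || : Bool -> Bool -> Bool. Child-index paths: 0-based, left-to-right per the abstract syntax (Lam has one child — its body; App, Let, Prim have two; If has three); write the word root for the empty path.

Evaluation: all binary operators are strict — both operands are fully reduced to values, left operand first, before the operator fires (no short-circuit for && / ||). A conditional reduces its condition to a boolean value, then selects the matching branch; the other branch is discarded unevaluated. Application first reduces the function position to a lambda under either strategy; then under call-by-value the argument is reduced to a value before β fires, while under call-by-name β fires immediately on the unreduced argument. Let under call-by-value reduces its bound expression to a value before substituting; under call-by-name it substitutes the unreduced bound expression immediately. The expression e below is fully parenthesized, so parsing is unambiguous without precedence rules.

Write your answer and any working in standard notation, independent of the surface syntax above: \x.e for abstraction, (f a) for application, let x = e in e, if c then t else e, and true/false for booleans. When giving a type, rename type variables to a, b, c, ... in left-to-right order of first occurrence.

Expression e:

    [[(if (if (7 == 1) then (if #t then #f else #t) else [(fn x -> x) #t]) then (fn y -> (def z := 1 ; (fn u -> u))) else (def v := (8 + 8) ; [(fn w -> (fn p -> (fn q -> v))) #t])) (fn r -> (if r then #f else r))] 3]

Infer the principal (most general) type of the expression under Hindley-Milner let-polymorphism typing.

Answer: Int

Working:
  unify Int ~ Int
  unify Int ~ Int
  unify Bool ~ Bool
  unify Bool ~ Bool
  unify Bool ~ Bool
x : a
\x._ : a -> a
  unify a -> a ~ Bool -> b
  unify a ~ Bool
  unify Bool ~ b
_ _ : Bool
  unify Bool ~ Bool
  unify Bool ~ Bool
let z : Int
u : d
\u._ : d -> d
\y._ : c -> d -> d
  unify Int ~ Int
  unify Int ~ Int
let v : Int
v : Int
\q._ : g -> Int
\p._ : f -> g -> Int
\w._ : e -> f -> g -> Int
  unify e -> f -> g -> Int ~ Bool -> h
  unify e ~ Bool
  unify f -> g -> Int ~ h
_ _ : f -> g -> Int
  unify c -> d -> d ~ f -> g -> Int
  unify c ~ f
  unify d -> d ~ g -> Int
  unify d ~ g
  unify g ~ Int
r : i
  unify i ~ Bool
r : Bool
  unify Bool ~ Bool
\r._ : Bool -> Bool
  unify f -> Int -> Int ~ (Bool -> Bool) -> j
  unify f ~ Bool -> Bool
  unify Int -> Int ~ j
_ _ : Int -> Int
  unify Int -> Int ~ Int -> k
  unify Int ~ Int
  unify Int ~ k
_ _ : Int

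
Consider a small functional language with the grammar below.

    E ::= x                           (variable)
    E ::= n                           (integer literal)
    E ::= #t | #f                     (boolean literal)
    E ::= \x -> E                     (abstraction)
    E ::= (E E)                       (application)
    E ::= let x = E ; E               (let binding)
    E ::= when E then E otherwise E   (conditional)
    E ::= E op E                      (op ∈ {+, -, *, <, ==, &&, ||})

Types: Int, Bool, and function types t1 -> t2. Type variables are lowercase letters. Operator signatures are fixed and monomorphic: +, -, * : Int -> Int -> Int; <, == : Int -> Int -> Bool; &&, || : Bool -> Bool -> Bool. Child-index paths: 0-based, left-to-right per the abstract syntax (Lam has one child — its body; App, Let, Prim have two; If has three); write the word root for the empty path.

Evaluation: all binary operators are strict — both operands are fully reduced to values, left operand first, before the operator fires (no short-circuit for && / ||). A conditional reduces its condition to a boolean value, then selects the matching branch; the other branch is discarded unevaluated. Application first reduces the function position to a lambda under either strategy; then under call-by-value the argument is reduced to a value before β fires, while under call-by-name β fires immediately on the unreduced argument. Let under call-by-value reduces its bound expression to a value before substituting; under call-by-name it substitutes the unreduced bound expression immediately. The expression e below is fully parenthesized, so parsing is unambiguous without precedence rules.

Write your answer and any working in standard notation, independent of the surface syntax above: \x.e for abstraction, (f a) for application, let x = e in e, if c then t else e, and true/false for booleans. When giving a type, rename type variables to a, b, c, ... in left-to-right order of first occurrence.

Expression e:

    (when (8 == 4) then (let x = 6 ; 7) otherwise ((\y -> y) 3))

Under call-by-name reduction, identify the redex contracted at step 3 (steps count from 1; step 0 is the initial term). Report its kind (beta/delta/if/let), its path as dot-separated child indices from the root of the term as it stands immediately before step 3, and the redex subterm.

Answer: beta at root : ((\y.y) 3)

Derivation:
step 0: (if (8 == 4) then (let x = 6 in 7) else ((\y.y) 3))
step 1: [delta@0] (if false then (let x = 6 in 7) else ((\y.y) 3))
step 2: [if@root] ((\y.y) 3)
step 3: [beta@root] 3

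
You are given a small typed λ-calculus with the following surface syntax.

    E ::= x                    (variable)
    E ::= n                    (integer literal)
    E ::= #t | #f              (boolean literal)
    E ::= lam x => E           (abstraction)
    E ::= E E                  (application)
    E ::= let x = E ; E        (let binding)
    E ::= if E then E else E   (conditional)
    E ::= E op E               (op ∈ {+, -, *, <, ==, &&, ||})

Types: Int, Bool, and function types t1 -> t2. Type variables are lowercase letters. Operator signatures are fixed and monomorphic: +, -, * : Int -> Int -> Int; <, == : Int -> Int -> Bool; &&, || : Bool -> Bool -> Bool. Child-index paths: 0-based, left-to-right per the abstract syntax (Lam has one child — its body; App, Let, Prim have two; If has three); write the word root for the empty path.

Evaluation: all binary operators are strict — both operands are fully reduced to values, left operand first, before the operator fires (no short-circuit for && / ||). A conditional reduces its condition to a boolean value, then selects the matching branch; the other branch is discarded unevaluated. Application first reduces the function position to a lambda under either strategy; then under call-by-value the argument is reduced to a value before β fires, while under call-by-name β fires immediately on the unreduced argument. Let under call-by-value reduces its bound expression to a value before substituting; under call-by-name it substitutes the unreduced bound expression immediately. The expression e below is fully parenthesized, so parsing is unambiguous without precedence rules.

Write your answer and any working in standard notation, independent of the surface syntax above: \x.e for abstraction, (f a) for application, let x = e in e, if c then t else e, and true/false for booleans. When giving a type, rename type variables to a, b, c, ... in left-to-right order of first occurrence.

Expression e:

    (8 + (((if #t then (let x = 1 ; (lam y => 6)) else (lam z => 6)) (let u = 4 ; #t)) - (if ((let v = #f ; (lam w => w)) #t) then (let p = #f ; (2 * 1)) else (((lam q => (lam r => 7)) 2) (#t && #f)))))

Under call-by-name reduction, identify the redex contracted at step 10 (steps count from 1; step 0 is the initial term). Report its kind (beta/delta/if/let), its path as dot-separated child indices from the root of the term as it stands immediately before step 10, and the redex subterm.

Derivation:
step 0: (8 + (((if true then (let x = 1 in (\y.6)) else (\z.6)) (let u = 4 in true)) - (if ((let v = false in (\w.w)) true) then (let p = false in (2 * 1)) else (((\q.(\r.7)) 2) (true && false)))))
step 1: [if@1.0.0] (8 + (((let x = 1 in (\y.6)) (let u = 4 in true)) - (if ((let v = false in (\w.w)) true) then (let p = false in (2 * 1)) else (((\q.(\r.7)) 2) (true && false)))))
step 2: [let@1.0.0] (8 + (((\y.6) (let u = 4 in true)) - (if ((let v = false in (\w.w)) true) then (let p = false in (2 * 1)) else (((\q.(\r.7)) 2) (true && false)))))
step 3: [beta@1.0] (8 + (6 - (if ((let v = false in (\w.w)) true) then (let p = false in (2 * 1)) else (((\q.(\r.7)) 2) (true && false)))))
step 4: [let@1.1.0.0] (8 + (6 - (if ((\w.w) true) then (let p = false in (2 * 1)) else (((\q.(\r.7)) 2) (true && false)))))
step 5: [beta@1.1.0] (8 + (6 - (if true then (let p = false in (2 * 1)) else (((\q.(\r.7)) 2) (true && false)))))
step 6: [if@1.1] (8 + (6 - (let p = false in (2 * 1))))
step 7: [let@1.1] (8 + (6 - (2 * 1)))
step 8: [delta@1.1] (8 + (6 - 2))
step 9: [delta@1] (8 + 4)
step 10: [delta@root] 12

Answer: delta at root : (8 + 4)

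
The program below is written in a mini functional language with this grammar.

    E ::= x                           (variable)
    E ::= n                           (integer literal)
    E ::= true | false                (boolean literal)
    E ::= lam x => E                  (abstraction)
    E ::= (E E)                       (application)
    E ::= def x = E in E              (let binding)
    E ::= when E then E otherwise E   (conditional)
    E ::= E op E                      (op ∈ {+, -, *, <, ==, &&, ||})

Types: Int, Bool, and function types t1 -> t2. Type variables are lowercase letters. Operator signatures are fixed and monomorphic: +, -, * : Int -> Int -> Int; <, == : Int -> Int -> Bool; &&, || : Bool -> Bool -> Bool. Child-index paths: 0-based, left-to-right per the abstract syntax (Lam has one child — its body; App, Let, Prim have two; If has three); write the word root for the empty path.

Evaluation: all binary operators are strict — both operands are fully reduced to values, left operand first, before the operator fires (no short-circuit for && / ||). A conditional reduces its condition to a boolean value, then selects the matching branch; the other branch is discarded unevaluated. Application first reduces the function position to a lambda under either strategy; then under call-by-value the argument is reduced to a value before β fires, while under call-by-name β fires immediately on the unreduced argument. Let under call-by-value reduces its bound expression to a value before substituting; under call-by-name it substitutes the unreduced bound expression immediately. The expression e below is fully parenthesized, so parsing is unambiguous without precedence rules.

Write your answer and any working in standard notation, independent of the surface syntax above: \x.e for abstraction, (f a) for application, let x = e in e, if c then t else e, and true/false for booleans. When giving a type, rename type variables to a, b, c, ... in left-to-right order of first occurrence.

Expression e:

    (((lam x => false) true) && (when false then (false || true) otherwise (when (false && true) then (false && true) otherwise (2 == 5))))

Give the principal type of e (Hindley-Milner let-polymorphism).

Derivation:
\x._ : a -> Bool
  unify a -> Bool ~ Bool -> b
  unify a ~ Bool
  unify Bool ~ b
_ _ : Bool
  unify Bool ~ Bool
  unify Bool ~ Bool
  unify Bool ~ Bool
  unify Bool ~ Bool
  unify Bool ~ Bool
  unify Bool ~ Bool
  unify Bool ~ Bool
  unify Bool ~ Bool
  unify Bool ~ Bool
  unify Int ~ Int
  unify Int ~ Int
  unify Bool ~ Bool
  unify Bool ~ Bool
  unify Bool ~ Bool

Answer: Bool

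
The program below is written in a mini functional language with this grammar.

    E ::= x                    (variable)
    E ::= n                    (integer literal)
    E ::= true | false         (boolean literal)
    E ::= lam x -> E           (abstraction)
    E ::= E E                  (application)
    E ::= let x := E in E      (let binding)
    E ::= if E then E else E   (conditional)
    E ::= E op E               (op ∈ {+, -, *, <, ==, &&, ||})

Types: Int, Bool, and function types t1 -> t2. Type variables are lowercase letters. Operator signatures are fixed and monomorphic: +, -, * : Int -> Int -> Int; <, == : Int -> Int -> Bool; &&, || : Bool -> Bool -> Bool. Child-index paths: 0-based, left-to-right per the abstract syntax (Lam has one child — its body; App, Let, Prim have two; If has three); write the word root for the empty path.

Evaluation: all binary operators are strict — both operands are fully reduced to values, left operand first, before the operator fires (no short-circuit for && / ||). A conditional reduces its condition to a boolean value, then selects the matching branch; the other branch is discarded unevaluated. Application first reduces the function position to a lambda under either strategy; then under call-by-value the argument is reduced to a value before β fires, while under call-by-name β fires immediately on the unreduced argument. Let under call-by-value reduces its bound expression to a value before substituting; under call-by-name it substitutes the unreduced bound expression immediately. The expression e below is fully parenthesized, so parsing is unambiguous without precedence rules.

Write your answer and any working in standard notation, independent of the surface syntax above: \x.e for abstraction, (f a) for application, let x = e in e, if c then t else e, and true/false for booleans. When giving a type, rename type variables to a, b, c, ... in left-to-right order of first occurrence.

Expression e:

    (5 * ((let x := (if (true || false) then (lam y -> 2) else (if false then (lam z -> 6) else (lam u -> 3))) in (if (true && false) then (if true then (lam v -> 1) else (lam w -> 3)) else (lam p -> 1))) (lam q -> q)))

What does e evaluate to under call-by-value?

Answer: 5

Derivation:
step 0: (5 * ((let x = (if (true || false) then (\y.2) else (if false then (\z.6) else (\u.3))) in (if (true && false) then (if true then (\v.1) else (\w.3)) else (\p.1))) (\q.q)))
step 1: [delta@1.0.0.0] (5 * ((let x = (if true then (\y.2) else (if false then (\z.6) else (\u.3))) in (if (true && false) then (if true then (\v.1) else (\w.3)) else (\p.1))) (\q.q)))
step 2: [if@1.0.0] (5 * ((let x = (\y.2) in (if (true && false) then (if true then (\v.1) else (\w.3)) else (\p.1))) (\q.q)))
step 3: [let@1.0] (5 * ((if (true && false) then (if true then (\v.1) else (\w.3)) else (\p.1)) (\q.q)))
step 4: [delta@1.0.0] (5 * ((if false then (if true then (\v.1) else (\w.3)) else (\p.1)) (\q.q)))
step 5: [if@1.0] (5 * ((\p.1) (\q.q)))
step 6: [beta@1] (5 * 1)
step 7: [delta@root] 5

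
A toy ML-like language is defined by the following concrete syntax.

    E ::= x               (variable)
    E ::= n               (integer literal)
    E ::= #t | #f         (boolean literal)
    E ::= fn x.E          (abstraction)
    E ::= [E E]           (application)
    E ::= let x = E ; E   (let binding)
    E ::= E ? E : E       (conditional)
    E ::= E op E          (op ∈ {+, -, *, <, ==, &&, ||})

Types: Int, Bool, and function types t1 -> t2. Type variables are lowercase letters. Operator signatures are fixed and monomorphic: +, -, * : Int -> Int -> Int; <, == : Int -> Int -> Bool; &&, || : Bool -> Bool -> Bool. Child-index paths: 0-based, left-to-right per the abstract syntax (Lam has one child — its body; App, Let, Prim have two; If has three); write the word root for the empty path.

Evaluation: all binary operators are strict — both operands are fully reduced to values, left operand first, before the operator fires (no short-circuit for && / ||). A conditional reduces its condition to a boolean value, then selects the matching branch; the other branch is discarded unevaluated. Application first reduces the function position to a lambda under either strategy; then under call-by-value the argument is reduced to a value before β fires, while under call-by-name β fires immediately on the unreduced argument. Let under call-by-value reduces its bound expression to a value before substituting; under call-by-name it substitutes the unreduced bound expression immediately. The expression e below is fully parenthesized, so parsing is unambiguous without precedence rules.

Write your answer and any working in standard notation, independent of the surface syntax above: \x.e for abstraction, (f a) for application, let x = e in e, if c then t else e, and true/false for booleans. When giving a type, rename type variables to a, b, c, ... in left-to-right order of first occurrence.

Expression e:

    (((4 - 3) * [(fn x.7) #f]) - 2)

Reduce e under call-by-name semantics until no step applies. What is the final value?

Answer: 5

Derivation:
step 0: (((4 - 3) * ((\x.7) false)) - 2)
step 1: [delta@0.0] ((1 * ((\x.7) false)) - 2)
step 2: [beta@0.1] ((1 * 7) - 2)
step 3: [delta@0] (7 - 2)
step 4: [delta@root] 5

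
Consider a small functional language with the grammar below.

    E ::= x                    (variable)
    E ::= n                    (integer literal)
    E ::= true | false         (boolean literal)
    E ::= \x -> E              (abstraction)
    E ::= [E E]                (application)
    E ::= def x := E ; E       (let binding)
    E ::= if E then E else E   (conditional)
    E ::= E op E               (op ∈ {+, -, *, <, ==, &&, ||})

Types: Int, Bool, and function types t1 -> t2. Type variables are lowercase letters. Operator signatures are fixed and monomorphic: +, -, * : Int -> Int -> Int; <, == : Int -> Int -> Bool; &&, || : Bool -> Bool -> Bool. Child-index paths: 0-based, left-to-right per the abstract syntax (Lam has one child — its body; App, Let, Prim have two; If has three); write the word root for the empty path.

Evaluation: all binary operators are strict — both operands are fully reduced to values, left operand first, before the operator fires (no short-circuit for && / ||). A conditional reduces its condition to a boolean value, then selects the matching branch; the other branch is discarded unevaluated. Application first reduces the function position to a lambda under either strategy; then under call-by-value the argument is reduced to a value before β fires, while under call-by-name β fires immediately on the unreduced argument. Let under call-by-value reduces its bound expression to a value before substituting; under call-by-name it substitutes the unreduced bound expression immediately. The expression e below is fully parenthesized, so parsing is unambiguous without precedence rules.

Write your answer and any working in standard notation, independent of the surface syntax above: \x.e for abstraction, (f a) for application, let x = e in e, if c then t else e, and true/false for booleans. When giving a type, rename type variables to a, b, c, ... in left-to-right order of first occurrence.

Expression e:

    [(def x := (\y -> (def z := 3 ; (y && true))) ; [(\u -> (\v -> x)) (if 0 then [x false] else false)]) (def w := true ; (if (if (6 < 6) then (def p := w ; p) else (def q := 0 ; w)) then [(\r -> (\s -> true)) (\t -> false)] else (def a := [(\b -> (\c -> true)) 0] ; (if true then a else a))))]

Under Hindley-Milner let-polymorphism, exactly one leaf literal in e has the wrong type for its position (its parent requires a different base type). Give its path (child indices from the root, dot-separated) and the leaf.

Trace:
let z : Int
y : a
  unify a ~ Bool
  unify Bool ~ Bool
\y._ : Bool -> Bool
let x : Bool -> Bool
x : Bool -> Bool
\v._ : c -> Bool -> Bool
\u._ : b -> c -> Bool -> Bool
  unify Int ~ Bool
  FAIL: mismatch Int ~ Bool

Answer: 0.1.1.0 : 0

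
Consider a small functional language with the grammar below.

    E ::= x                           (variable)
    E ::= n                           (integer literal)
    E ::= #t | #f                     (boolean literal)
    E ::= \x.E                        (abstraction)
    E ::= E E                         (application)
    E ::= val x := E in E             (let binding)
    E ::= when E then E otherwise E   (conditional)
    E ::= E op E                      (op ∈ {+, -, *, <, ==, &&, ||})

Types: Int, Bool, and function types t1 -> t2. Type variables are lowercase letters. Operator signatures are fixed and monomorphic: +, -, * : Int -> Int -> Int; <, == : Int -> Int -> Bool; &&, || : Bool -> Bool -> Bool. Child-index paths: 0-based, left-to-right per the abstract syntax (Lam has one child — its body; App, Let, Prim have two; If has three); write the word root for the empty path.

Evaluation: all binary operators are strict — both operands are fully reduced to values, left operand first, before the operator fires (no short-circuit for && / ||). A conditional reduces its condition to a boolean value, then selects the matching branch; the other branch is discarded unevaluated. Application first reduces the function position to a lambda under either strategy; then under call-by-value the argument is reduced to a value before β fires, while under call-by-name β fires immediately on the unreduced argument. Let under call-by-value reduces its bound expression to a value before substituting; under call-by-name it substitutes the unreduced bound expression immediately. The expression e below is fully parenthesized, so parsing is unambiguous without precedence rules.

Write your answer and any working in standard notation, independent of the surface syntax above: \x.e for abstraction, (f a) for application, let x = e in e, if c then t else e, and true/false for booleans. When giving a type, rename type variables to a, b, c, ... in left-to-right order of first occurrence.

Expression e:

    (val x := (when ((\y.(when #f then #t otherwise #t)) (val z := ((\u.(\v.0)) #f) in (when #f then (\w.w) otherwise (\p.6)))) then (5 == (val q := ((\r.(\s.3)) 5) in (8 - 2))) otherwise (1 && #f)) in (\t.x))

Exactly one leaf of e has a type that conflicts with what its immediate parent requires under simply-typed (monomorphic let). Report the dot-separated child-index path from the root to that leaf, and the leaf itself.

Answer: 0.2.0 : 1

Trace:
  unify Bool ~ Bool
  unify Bool ~ Bool
\y._ : a -> Bool
\v._ : c -> Int
\u._ : b -> c -> Int
  unify b -> c -> Int ~ Bool -> d
  unify b ~ Bool
  unify c -> Int ~ d
_ _ : c -> Int
let z : c -> Int
  unify Bool ~ Bool
w : e
\w._ : e -> e
\p._ : f -> Int
  unify e -> e ~ f -> Int
  unify e ~ f
  unify f ~ Int
  unify a -> Bool ~ (Int -> Int) -> g
  unify a ~ Int -> Int
  unify Bool ~ g
_ _ : Bool
  unify Bool ~ Bool
  unify Int ~ Int
\s._ : i -> Int
\r._ : h -> i -> Int
  unify h -> i -> Int ~ Int -> j
  unify h ~ Int
  unify i -> Int ~ j
_ _ : i -> Int
let q : i -> Int
  unify Int ~ Int
  unify Int ~ Int
  unify Int ~ Int
  unify Int ~ Bool
  FAIL: mismatch Int ~ Bool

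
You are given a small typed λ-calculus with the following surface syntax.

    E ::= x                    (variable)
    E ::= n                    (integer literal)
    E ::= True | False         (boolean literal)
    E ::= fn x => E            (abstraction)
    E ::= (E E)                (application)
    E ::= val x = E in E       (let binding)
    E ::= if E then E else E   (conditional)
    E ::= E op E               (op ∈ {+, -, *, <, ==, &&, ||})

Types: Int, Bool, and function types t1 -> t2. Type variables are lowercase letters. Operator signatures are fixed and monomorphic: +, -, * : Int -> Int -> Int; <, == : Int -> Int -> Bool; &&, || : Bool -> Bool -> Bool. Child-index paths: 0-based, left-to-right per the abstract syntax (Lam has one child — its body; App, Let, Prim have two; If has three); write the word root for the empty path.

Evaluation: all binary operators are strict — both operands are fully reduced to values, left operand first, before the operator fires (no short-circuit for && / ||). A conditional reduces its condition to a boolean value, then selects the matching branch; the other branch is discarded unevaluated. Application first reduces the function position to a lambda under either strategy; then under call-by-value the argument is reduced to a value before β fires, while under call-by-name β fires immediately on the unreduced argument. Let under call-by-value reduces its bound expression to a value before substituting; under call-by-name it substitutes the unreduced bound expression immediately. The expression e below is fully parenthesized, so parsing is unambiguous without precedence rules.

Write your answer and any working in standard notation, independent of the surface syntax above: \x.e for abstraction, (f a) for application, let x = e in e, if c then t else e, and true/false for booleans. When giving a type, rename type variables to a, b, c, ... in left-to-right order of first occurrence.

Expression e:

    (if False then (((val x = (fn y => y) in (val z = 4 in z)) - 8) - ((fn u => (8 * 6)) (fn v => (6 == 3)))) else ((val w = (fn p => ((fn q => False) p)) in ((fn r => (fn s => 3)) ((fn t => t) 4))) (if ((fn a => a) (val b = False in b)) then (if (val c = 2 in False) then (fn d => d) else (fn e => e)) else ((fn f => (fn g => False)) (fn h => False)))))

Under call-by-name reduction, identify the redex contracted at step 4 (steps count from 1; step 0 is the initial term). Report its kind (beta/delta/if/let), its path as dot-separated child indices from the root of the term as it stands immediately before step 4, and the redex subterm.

Answer: beta at root : ((\s.3) (if ((\a.a) (let b = false in b)) then (if (let c = 2 in false) then (\d.d) else (\e.e)) else ((\f.(\g.false)) (\h.false))))

Working:
step 0: (if false then (((let x = (\y.y) in (let z = 4 in z)) - 8) - ((\u.(8 * 6)) (\v.(6 == 3)))) else ((let w = (\p.((\q.false) p)) in ((\r.(\s.3)) ((\t.t) 4))) (if ((\a.a) (let b = false in b)) then (if (let c = 2 in false) then (\d.d) else (\e.e)) else ((\f.(\g.false)) (\h.false)))))
step 1: [if@root] ((let w = (\p.((\q.false) p)) in ((\r.(\s.3)) ((\t.t) 4))) (if ((\a.a) (let b = false in b)) then (if (let c = 2 in false) then (\d.d) else (\e.e)) else ((\f.(\g.false)) (\h.false))))
step 2: [let@0] (((\r.(\s.3)) ((\t.t) 4)) (if ((\a.a) (let b = false in b)) then (if (let c = 2 in false) then (\d.d) else (\e.e)) else ((\f.(\g.false)) (\h.false))))
step 3: [beta@0] ((\s.3) (if ((\a.a) (let b = false in b)) then (if (let c = 2 in false) then (\d.d) else (\e.e)) else ((\f.(\g.false)) (\h.false))))
step 4: [beta@root] 3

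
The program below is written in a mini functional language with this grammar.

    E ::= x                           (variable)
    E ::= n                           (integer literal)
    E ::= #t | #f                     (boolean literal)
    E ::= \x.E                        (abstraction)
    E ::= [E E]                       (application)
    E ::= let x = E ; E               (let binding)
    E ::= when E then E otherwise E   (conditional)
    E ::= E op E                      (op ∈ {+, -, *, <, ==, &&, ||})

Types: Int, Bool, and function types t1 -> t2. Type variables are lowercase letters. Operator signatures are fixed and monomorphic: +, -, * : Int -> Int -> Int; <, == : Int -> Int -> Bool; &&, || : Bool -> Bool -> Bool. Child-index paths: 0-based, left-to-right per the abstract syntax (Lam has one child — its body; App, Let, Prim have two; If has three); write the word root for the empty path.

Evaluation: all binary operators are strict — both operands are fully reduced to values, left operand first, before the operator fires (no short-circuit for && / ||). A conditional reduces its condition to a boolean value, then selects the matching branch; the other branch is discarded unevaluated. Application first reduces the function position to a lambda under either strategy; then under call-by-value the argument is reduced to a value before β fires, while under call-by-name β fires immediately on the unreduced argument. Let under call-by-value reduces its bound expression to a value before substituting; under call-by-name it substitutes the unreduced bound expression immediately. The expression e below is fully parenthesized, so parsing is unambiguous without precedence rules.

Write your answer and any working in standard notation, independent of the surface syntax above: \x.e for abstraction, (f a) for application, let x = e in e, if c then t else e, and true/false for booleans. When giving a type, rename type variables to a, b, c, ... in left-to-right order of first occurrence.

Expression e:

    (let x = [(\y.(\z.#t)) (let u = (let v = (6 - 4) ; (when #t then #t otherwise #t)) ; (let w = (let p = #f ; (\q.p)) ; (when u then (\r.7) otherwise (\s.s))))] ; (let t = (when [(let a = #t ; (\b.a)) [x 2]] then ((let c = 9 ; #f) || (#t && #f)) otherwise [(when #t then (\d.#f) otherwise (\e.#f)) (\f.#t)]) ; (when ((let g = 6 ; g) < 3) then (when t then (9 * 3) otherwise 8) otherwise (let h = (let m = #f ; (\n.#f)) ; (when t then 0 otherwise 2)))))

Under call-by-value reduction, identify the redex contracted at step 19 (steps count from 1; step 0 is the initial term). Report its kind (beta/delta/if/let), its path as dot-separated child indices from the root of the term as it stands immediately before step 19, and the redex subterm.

Answer: delta at 0 : (6 < 3)

Trace:
step 0: (let x = ((\y.(\z.true)) (let u = (let v = (6 - 4) in (if true then true else true)) in (let w = (let p = false in (\q.p)) in (if u then (\r.7) else (\s.s))))) in (let t = (if ((let a = true in (\b.a)) (x 2)) then ((let c = 9 in false) || (true && false)) else ((if true then (\d.false) else (\e.false)) (\f.true))) in (if ((let g = 6 in g) < 3) then (if t then (9 * 3) else 8) else (let h = (let m = false in (\n.false)) in (if t then 0 else 2)))))
step 1: [delta@0.1.0.0] (let x = ((\y.(\z.true)) (let u = (let v = 2 in (if true then true else true)) in (let w = (let p = false in (\q.p)) in (if u then (\r.7) else (\s.s))))) in (let t = (if ((let a = true in (\b.a)) (x 2)) then ((let c = 9 in false) || (true && false)) else ((if true then (\d.false) else (\e.false)) (\f.true))) in (if ((let g = 6 in g) < 3) then (if t then (9 * 3) else 8) else (let h = (let m = false in (\n.false)) in (if t then 0 else 2)))))
step 2: [let@0.1.0] (let x = ((\y.(\z.true)) (let u = (if true then true else true) in (let w = (let p = false in (\q.p)) in (if u then (\r.7) else (\s.s))))) in (let t = (if ((let a = true in (\b.a)) (x 2)) then ((let c = 9 in false) || (true && false)) else ((if true then (\d.false) else (\e.false)) (\f.true))) in (if ((let g = 6 in g) < 3) then (if t then (9 * 3) else 8) else (let h = (let m = false in (\n.false)) in (if t then 0 else 2)))))
step 3: [if@0.1.0] (let x = ((\y.(\z.true)) (let u = true in (let w = (let p = false in (\q.p)) in (if u then (\r.7) else (\s.s))))) in (let t = (if ((let a = true in (\b.a)) (x 2)) then ((let c = 9 in false) || (true && false)) else ((if true then (\d.false) else (\e.false)) (\f.true))) in (if ((let g = 6 in g) < 3) then (if t then (9 * 3) else 8) else (let h = (let m = false in (\n.false)) in (if t then 0 else 2)))))
step 4: [let@0.1] (let x = ((\y.(\z.true)) (let w = (let p = false in (\q.p)) in (if true then (\r.7) else (\s.s)))) in (let t = (if ((let a = true in (\b.a)) (x 2)) then ((let c = 9 in false) || (true && false)) else ((if true then (\d.false) else (\e.false)) (\f.true))) in (if ((let g = 6 in g) < 3) then (if t then (9 * 3) else 8) else (let h = (let m = false in (\n.false)) in (if t then 0 else 2)))))
step 5: [let@0.1.0] (let x = ((\y.(\z.true)) (let w = (\q.false) in (if true then (\r.7) else (\s.s)))) in (let t = (if ((let a = true in (\b.a)) (x 2)) then ((let c = 9 in false) || (true && false)) else ((if true then (\d.false) else (\e.false)) (\f.true))) in (if ((let g = 6 in g) < 3) then (if t then (9 * 3) else 8) else (let h = (let m = false in (\n.false)) in (if t then 0 else 2)))))
step 6: [let@0.1] (let x = ((\y.(\z.true)) (if true then (\r.7) else (\s.s))) in (let t = (if ((let a = true in (\b.a)) (x 2)) then ((let c = 9 in false) || (true && false)) else ((if true then (\d.false) else (\e.false)) (\f.true))) in (if ((let g = 6 in g) < 3) then (if t then (9 * 3) else 8) else (let h = (let m = false in (\n.false)) in (if t then 0 else 2)))))
step 7: [if@0.1] (let x = ((\y.(\z.true)) (\r.7)) in (let t = (if ((let a = true in (\b.a)) (x 2)) then ((let c = 9 in false) || (true && false)) else ((if true then (\d.false) else (\e.false)) (\f.true))) in (if ((let g = 6 in g) < 3) then (if t then (9 * 3) else 8) else (let h = (let m = false in (\n.false)) in (if t then 0 else 2)))))
step 8: [beta@0] (let x = (\z.true) in (let t = (if ((let a = true in (\b.a)) (x 2)) then ((let c = 9 in false) || (true && false)) else ((if true then (\d.false) else (\e.false)) (\f.true))) in (if ((let g = 6 in g) < 3) then (if t then (9 * 3) else 8) else (let h = (let m = false in (\n.false)) in (if t then 0 else 2)))))
step 9: [let@root] (let t = (if ((let a = true in (\b.a)) ((\z.true) 2)) then ((let c = 9 in false) || (true && false)) else ((if true then (\d.false) else (\e.false)) (\f.true))) in (if ((let g = 6 in g) < 3) then (if t then (9 * 3) else 8) else (let h = (let m = false in (\n.false)) in (if t then 0 else 2))))
step 10: [let@0.0.0] (let t = (if ((\b.true) ((\z.true) 2)) then ((let c = 9 in false) || (true && false)) else ((if true then (\d.false) else (\e.false)) (\f.true))) in (if ((let g = 6 in g) < 3) then (if t then (9 * 3) else 8) else (let h = (let m = false in (\n.false)) in (if t then 0 else 2))))
step 11: [beta@0.0.1] (let t = (if ((\b.true) true) then ((let c = 9 in false) || (true && false)) else ((if true then (\d.false) else (\e.false)) (\f.true))) in (if ((let g = 6 in g) < 3) then (if t then (9 * 3) else 8) else (let h = (let m = false in (\n.false)) in (if t then 0 else 2))))
step 12: [beta@0.0] (let t = (if true then ((let c = 9 in false) || (true && false)) else ((if true then (\d.false) else (\e.false)) (\f.true))) in (if ((let g = 6 in g) < 3) then (if t then (9 * 3) else 8) else (let h = (let m = false in (\n.false)) in (if t then 0 else 2))))
step 13: [if@0] (let t = ((let c = 9 in false) || (true && false)) in (if ((let g = 6 in g) < 3) then (if t then (9 * 3) else 8) else (let h = (let m = false in (\n.false)) in (if t then 0 else 2))))
step 14: [let@0.0] (let t = (false || (true && false)) in (if ((let g = 6 in g) < 3) then (if t then (9 * 3) else 8) else (let h = (let m = false in (\n.false)) in (if t then 0 else 2))))
step 15: [delta@0.1] (let t = (false || false) in (if ((let g = 6 in g) < 3) then (if t then (9 * 3) else 8) else (let h = (let m = false in (\n.false)) in (if t then 0 else 2))))
step 16: [delta@0] (let t = false in (if ((let g = 6 in g) < 3) then (if t then (9 * 3) else 8) else (let h = (let m = false in (\n.false)) in (if t then 0 else 2))))
step 17: [let@root] (if ((let g = 6 in g) < 3) then (if false then (9 * 3) else 8) else (let h = (let m = false in (\n.false)) in (if false then 0 else 2)))
step 18: [let@0.0] (if (6 < 3) then (if false then (9 * 3) else 8) else (let h = (let m = false in (\n.false)) in (if false then 0 else 2)))
step 19: [delta@0] (if false then (if false then (9 * 3) else 8) else (let h = (let m = false in (\n.false)) in (if false then 0 else 2)))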